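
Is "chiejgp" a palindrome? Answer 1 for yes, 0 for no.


Input: chiejgp
Reversed: pgjeihc
  Compare pos 0 ('c') with pos 6 ('p'): MISMATCH
  Compare pos 1 ('h') with pos 5 ('g'): MISMATCH
  Compare pos 2 ('i') with pos 4 ('j'): MISMATCH
Result: not a palindrome

0


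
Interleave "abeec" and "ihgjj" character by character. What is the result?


Interleaving "abeec" and "ihgjj":
  Position 0: 'a' from first, 'i' from second => "ai"
  Position 1: 'b' from first, 'h' from second => "bh"
  Position 2: 'e' from first, 'g' from second => "eg"
  Position 3: 'e' from first, 'j' from second => "ej"
  Position 4: 'c' from first, 'j' from second => "cj"
Result: aibhegejcj

aibhegejcj


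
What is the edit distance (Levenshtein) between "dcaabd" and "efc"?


Computing edit distance: "dcaabd" -> "efc"
DP table:
           e    f    c
      0    1    2    3
  d   1    1    2    3
  c   2    2    2    2
  a   3    3    3    3
  a   4    4    4    4
  b   5    5    5    5
  d   6    6    6    6
Edit distance = dp[6][3] = 6

6


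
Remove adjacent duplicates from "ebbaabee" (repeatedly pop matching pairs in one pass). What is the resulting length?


Input: ebbaabee
Stack-based adjacent duplicate removal:
  Read 'e': push. Stack: e
  Read 'b': push. Stack: eb
  Read 'b': matches stack top 'b' => pop. Stack: e
  Read 'a': push. Stack: ea
  Read 'a': matches stack top 'a' => pop. Stack: e
  Read 'b': push. Stack: eb
  Read 'e': push. Stack: ebe
  Read 'e': matches stack top 'e' => pop. Stack: eb
Final stack: "eb" (length 2)

2


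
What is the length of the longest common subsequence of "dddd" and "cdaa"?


LCS of "dddd" and "cdaa"
DP table:
           c    d    a    a
      0    0    0    0    0
  d   0    0    1    1    1
  d   0    0    1    1    1
  d   0    0    1    1    1
  d   0    0    1    1    1
LCS length = dp[4][4] = 1

1


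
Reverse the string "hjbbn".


Input: hjbbn
Reading characters right to left:
  Position 4: 'n'
  Position 3: 'b'
  Position 2: 'b'
  Position 1: 'j'
  Position 0: 'h'
Reversed: nbbjh

nbbjh


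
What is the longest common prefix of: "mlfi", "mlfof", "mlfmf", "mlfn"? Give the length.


Words: mlfi, mlfof, mlfmf, mlfn
  Position 0: all 'm' => match
  Position 1: all 'l' => match
  Position 2: all 'f' => match
  Position 3: ('i', 'o', 'm', 'n') => mismatch, stop
LCP = "mlf" (length 3)

3


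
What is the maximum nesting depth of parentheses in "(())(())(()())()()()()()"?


Input: "(())(())(()())()()()()()"
Tracking depth:
  Position 0 '(': depth becomes 1
  Position 1 '(': depth becomes 2
  Position 2 ')': depth becomes 1
  Position 3 ')': depth becomes 0
  Position 4 '(': depth becomes 1
  Position 5 '(': depth becomes 2
  Position 6 ')': depth becomes 1
  Position 7 ')': depth becomes 0
  Position 8 '(': depth becomes 1
  Position 9 '(': depth becomes 2
  Position 10 ')': depth becomes 1
  Position 11 '(': depth becomes 2
  Position 12 ')': depth becomes 1
  Position 13 ')': depth becomes 0
  Position 14 '(': depth becomes 1
  Position 15 ')': depth becomes 0
  Position 16 '(': depth becomes 1
  Position 17 ')': depth becomes 0
  Position 18 '(': depth becomes 1
  Position 19 ')': depth becomes 0
  Position 20 '(': depth becomes 1
  Position 21 ')': depth becomes 0
  Position 22 '(': depth becomes 1
  Position 23 ')': depth becomes 0
Maximum depth reached: 2

2


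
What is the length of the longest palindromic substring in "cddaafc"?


Input: "cddaafc"
Checking substrings for palindromes:
  [1:3] "dd" (len 2) => palindrome
  [3:5] "aa" (len 2) => palindrome
Longest palindromic substring: "dd" with length 2

2


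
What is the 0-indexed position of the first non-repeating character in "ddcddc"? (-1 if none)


Input: ddcddc
Character frequencies:
  'c': 2
  'd': 4
Scanning left to right for freq == 1:
  Position 0 ('d'): freq=4, skip
  Position 1 ('d'): freq=4, skip
  Position 2 ('c'): freq=2, skip
  Position 3 ('d'): freq=4, skip
  Position 4 ('d'): freq=4, skip
  Position 5 ('c'): freq=2, skip
  No unique character found => answer = -1

-1


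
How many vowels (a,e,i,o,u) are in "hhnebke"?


Input: hhnebke
Checking each character:
  'h' at position 0: consonant
  'h' at position 1: consonant
  'n' at position 2: consonant
  'e' at position 3: vowel (running total: 1)
  'b' at position 4: consonant
  'k' at position 5: consonant
  'e' at position 6: vowel (running total: 2)
Total vowels: 2

2


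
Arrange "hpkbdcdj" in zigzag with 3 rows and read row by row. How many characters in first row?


Zigzag "hpkbdcdj" into 3 rows:
Placing characters:
  'h' => row 0
  'p' => row 1
  'k' => row 2
  'b' => row 1
  'd' => row 0
  'c' => row 1
  'd' => row 2
  'j' => row 1
Rows:
  Row 0: "hd"
  Row 1: "pbcj"
  Row 2: "kd"
First row length: 2

2


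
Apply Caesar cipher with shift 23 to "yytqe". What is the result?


Caesar cipher: shift "yytqe" by 23
  'y' (pos 24) + 23 = pos 21 = 'v'
  'y' (pos 24) + 23 = pos 21 = 'v'
  't' (pos 19) + 23 = pos 16 = 'q'
  'q' (pos 16) + 23 = pos 13 = 'n'
  'e' (pos 4) + 23 = pos 1 = 'b'
Result: vvqnb

vvqnb


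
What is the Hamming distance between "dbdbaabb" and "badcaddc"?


Comparing "dbdbaabb" and "badcaddc" position by position:
  Position 0: 'd' vs 'b' => differ
  Position 1: 'b' vs 'a' => differ
  Position 2: 'd' vs 'd' => same
  Position 3: 'b' vs 'c' => differ
  Position 4: 'a' vs 'a' => same
  Position 5: 'a' vs 'd' => differ
  Position 6: 'b' vs 'd' => differ
  Position 7: 'b' vs 'c' => differ
Total differences (Hamming distance): 6

6


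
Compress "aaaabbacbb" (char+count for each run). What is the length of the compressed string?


Input: aaaabbacbb
Runs:
  'a' x 4 => "a4"
  'b' x 2 => "b2"
  'a' x 1 => "a1"
  'c' x 1 => "c1"
  'b' x 2 => "b2"
Compressed: "a4b2a1c1b2"
Compressed length: 10

10


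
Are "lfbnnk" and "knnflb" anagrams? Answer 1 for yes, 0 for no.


Strings: "lfbnnk", "knnflb"
Sorted first:  bfklnn
Sorted second: bfklnn
Sorted forms match => anagrams

1


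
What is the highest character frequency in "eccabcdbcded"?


Input: eccabcdbcded
Character counts:
  'a': 1
  'b': 2
  'c': 4
  'd': 3
  'e': 2
Maximum frequency: 4

4


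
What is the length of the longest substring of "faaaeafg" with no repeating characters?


Input: "faaaeafg"
Sliding window (track last position of each char):
  Position 0 ('f'): window [0,0] length 1 -- new best
  Position 1 ('a'): window [0,1] length 2 -- new best
  Position 2 ('a'): repeat (last at 1), move window start to 2
  Position 2 ('a'): window [2,2] length 1
  Position 3 ('a'): repeat (last at 2), move window start to 3
  Position 3 ('a'): window [3,3] length 1
  Position 4 ('e'): window [3,4] length 2
  Position 5 ('a'): repeat (last at 3), move window start to 4
  Position 5 ('a'): window [4,5] length 2
  Position 6 ('f'): window [4,6] length 3 -- new best
  Position 7 ('g'): window [4,7] length 4 -- new best
Longest substring with no repeats: "eafg" with length 4

4


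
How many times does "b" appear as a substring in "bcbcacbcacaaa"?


Searching for "b" in "bcbcacbcacaaa"
Scanning each position:
  Position 0: "b" => MATCH
  Position 1: "c" => no
  Position 2: "b" => MATCH
  Position 3: "c" => no
  Position 4: "a" => no
  Position 5: "c" => no
  Position 6: "b" => MATCH
  Position 7: "c" => no
  Position 8: "a" => no
  Position 9: "c" => no
  Position 10: "a" => no
  Position 11: "a" => no
  Position 12: "a" => no
Total occurrences: 3

3


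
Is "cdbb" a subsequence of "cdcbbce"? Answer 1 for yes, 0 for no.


Check if "cdbb" is a subsequence of "cdcbbce"
Greedy scan:
  Position 0 ('c'): matches sub[0] = 'c'
  Position 1 ('d'): matches sub[1] = 'd'
  Position 2 ('c'): no match needed
  Position 3 ('b'): matches sub[2] = 'b'
  Position 4 ('b'): matches sub[3] = 'b'
  Position 5 ('c'): no match needed
  Position 6 ('e'): no match needed
All 4 characters matched => is a subsequence

1


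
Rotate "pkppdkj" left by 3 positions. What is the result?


Input: "pkppdkj", rotate left by 3
First 3 characters: "pkp"
Remaining characters: "pdkj"
Concatenate remaining + first: "pdkj" + "pkp" = "pdkjpkp"

pdkjpkp


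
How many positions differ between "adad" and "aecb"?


Comparing "adad" and "aecb" position by position:
  Position 0: 'a' vs 'a' => same
  Position 1: 'd' vs 'e' => DIFFER
  Position 2: 'a' vs 'c' => DIFFER
  Position 3: 'd' vs 'b' => DIFFER
Positions that differ: 3

3


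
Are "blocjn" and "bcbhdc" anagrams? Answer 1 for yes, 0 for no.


Strings: "blocjn", "bcbhdc"
Sorted first:  bcjlno
Sorted second: bbccdh
Differ at position 1: 'c' vs 'b' => not anagrams

0


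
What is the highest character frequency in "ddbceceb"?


Input: ddbceceb
Character counts:
  'b': 2
  'c': 2
  'd': 2
  'e': 2
Maximum frequency: 2

2


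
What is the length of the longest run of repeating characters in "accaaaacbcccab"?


Input: "accaaaacbcccab"
Scanning for longest run:
  Position 1 ('c'): new char, reset run to 1
  Position 2 ('c'): continues run of 'c', length=2
  Position 3 ('a'): new char, reset run to 1
  Position 4 ('a'): continues run of 'a', length=2
  Position 5 ('a'): continues run of 'a', length=3
  Position 6 ('a'): continues run of 'a', length=4
  Position 7 ('c'): new char, reset run to 1
  Position 8 ('b'): new char, reset run to 1
  Position 9 ('c'): new char, reset run to 1
  Position 10 ('c'): continues run of 'c', length=2
  Position 11 ('c'): continues run of 'c', length=3
  Position 12 ('a'): new char, reset run to 1
  Position 13 ('b'): new char, reset run to 1
Longest run: 'a' with length 4

4


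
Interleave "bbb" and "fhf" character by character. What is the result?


Interleaving "bbb" and "fhf":
  Position 0: 'b' from first, 'f' from second => "bf"
  Position 1: 'b' from first, 'h' from second => "bh"
  Position 2: 'b' from first, 'f' from second => "bf"
Result: bfbhbf

bfbhbf


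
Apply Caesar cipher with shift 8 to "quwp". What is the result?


Caesar cipher: shift "quwp" by 8
  'q' (pos 16) + 8 = pos 24 = 'y'
  'u' (pos 20) + 8 = pos 2 = 'c'
  'w' (pos 22) + 8 = pos 4 = 'e'
  'p' (pos 15) + 8 = pos 23 = 'x'
Result: ycex

ycex


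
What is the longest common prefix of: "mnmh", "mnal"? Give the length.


Words: mnmh, mnal
  Position 0: all 'm' => match
  Position 1: all 'n' => match
  Position 2: ('m', 'a') => mismatch, stop
LCP = "mn" (length 2)

2


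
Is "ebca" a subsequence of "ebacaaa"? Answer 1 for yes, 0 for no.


Check if "ebca" is a subsequence of "ebacaaa"
Greedy scan:
  Position 0 ('e'): matches sub[0] = 'e'
  Position 1 ('b'): matches sub[1] = 'b'
  Position 2 ('a'): no match needed
  Position 3 ('c'): matches sub[2] = 'c'
  Position 4 ('a'): matches sub[3] = 'a'
  Position 5 ('a'): no match needed
  Position 6 ('a'): no match needed
All 4 characters matched => is a subsequence

1


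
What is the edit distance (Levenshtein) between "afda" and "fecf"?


Computing edit distance: "afda" -> "fecf"
DP table:
           f    e    c    f
      0    1    2    3    4
  a   1    1    2    3    4
  f   2    1    2    3    3
  d   3    2    2    3    4
  a   4    3    3    3    4
Edit distance = dp[4][4] = 4

4


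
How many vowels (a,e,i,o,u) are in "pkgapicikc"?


Input: pkgapicikc
Checking each character:
  'p' at position 0: consonant
  'k' at position 1: consonant
  'g' at position 2: consonant
  'a' at position 3: vowel (running total: 1)
  'p' at position 4: consonant
  'i' at position 5: vowel (running total: 2)
  'c' at position 6: consonant
  'i' at position 7: vowel (running total: 3)
  'k' at position 8: consonant
  'c' at position 9: consonant
Total vowels: 3

3


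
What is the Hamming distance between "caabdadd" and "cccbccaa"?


Comparing "caabdadd" and "cccbccaa" position by position:
  Position 0: 'c' vs 'c' => same
  Position 1: 'a' vs 'c' => differ
  Position 2: 'a' vs 'c' => differ
  Position 3: 'b' vs 'b' => same
  Position 4: 'd' vs 'c' => differ
  Position 5: 'a' vs 'c' => differ
  Position 6: 'd' vs 'a' => differ
  Position 7: 'd' vs 'a' => differ
Total differences (Hamming distance): 6

6


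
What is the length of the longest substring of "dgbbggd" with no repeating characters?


Input: "dgbbggd"
Sliding window (track last position of each char):
  Position 0 ('d'): window [0,0] length 1 -- new best
  Position 1 ('g'): window [0,1] length 2 -- new best
  Position 2 ('b'): window [0,2] length 3 -- new best
  Position 3 ('b'): repeat (last at 2), move window start to 3
  Position 3 ('b'): window [3,3] length 1
  Position 4 ('g'): window [3,4] length 2
  Position 5 ('g'): repeat (last at 4), move window start to 5
  Position 5 ('g'): window [5,5] length 1
  Position 6 ('d'): window [5,6] length 2
Longest substring with no repeats: "dgb" with length 3

3


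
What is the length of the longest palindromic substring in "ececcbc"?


Input: "ececcbc"
Checking substrings for palindromes:
  [0:3] "ece" (len 3) => palindrome
  [1:4] "cec" (len 3) => palindrome
  [4:7] "cbc" (len 3) => palindrome
  [3:5] "cc" (len 2) => palindrome
Longest palindromic substring: "ece" with length 3

3


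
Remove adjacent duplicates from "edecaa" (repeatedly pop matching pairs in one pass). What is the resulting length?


Input: edecaa
Stack-based adjacent duplicate removal:
  Read 'e': push. Stack: e
  Read 'd': push. Stack: ed
  Read 'e': push. Stack: ede
  Read 'c': push. Stack: edec
  Read 'a': push. Stack: edeca
  Read 'a': matches stack top 'a' => pop. Stack: edec
Final stack: "edec" (length 4)

4


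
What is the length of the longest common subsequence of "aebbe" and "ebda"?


LCS of "aebbe" and "ebda"
DP table:
           e    b    d    a
      0    0    0    0    0
  a   0    0    0    0    1
  e   0    1    1    1    1
  b   0    1    2    2    2
  b   0    1    2    2    2
  e   0    1    2    2    2
LCS length = dp[5][4] = 2

2


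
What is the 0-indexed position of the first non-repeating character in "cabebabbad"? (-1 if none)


Input: cabebabbad
Character frequencies:
  'a': 3
  'b': 4
  'c': 1
  'd': 1
  'e': 1
Scanning left to right for freq == 1:
  Position 0 ('c'): unique! => answer = 0

0


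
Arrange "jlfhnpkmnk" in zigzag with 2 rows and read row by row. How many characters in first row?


Zigzag "jlfhnpkmnk" into 2 rows:
Placing characters:
  'j' => row 0
  'l' => row 1
  'f' => row 0
  'h' => row 1
  'n' => row 0
  'p' => row 1
  'k' => row 0
  'm' => row 1
  'n' => row 0
  'k' => row 1
Rows:
  Row 0: "jfnkn"
  Row 1: "lhpmk"
First row length: 5

5


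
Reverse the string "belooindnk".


Input: belooindnk
Reading characters right to left:
  Position 9: 'k'
  Position 8: 'n'
  Position 7: 'd'
  Position 6: 'n'
  Position 5: 'i'
  Position 4: 'o'
  Position 3: 'o'
  Position 2: 'l'
  Position 1: 'e'
  Position 0: 'b'
Reversed: kndniooleb

kndniooleb


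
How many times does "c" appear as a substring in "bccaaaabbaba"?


Searching for "c" in "bccaaaabbaba"
Scanning each position:
  Position 0: "b" => no
  Position 1: "c" => MATCH
  Position 2: "c" => MATCH
  Position 3: "a" => no
  Position 4: "a" => no
  Position 5: "a" => no
  Position 6: "a" => no
  Position 7: "b" => no
  Position 8: "b" => no
  Position 9: "a" => no
  Position 10: "b" => no
  Position 11: "a" => no
Total occurrences: 2

2


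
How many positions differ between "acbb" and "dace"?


Comparing "acbb" and "dace" position by position:
  Position 0: 'a' vs 'd' => DIFFER
  Position 1: 'c' vs 'a' => DIFFER
  Position 2: 'b' vs 'c' => DIFFER
  Position 3: 'b' vs 'e' => DIFFER
Positions that differ: 4

4


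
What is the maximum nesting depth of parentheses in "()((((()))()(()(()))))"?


Input: "()((((()))()(()(()))))"
Tracking depth:
  Position 0 '(': depth becomes 1
  Position 1 ')': depth becomes 0
  Position 2 '(': depth becomes 1
  Position 3 '(': depth becomes 2
  Position 4 '(': depth becomes 3
  Position 5 '(': depth becomes 4
  Position 6 '(': depth becomes 5
  Position 7 ')': depth becomes 4
  Position 8 ')': depth becomes 3
  Position 9 ')': depth becomes 2
  Position 10 '(': depth becomes 3
  Position 11 ')': depth becomes 2
  Position 12 '(': depth becomes 3
  Position 13 '(': depth becomes 4
  Position 14 ')': depth becomes 3
  Position 15 '(': depth becomes 4
  Position 16 '(': depth becomes 5
  Position 17 ')': depth becomes 4
  Position 18 ')': depth becomes 3
  Position 19 ')': depth becomes 2
  Position 20 ')': depth becomes 1
  Position 21 ')': depth becomes 0
Maximum depth reached: 5

5


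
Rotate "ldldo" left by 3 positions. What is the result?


Input: "ldldo", rotate left by 3
First 3 characters: "ldl"
Remaining characters: "do"
Concatenate remaining + first: "do" + "ldl" = "doldl"

doldl


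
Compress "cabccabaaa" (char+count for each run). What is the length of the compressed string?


Input: cabccabaaa
Runs:
  'c' x 1 => "c1"
  'a' x 1 => "a1"
  'b' x 1 => "b1"
  'c' x 2 => "c2"
  'a' x 1 => "a1"
  'b' x 1 => "b1"
  'a' x 3 => "a3"
Compressed: "c1a1b1c2a1b1a3"
Compressed length: 14

14


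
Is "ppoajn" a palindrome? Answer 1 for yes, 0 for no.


Input: ppoajn
Reversed: njaopp
  Compare pos 0 ('p') with pos 5 ('n'): MISMATCH
  Compare pos 1 ('p') with pos 4 ('j'): MISMATCH
  Compare pos 2 ('o') with pos 3 ('a'): MISMATCH
Result: not a palindrome

0


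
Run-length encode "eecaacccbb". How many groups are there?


Input: eecaacccbb
Scanning for consecutive runs:
  Group 1: 'e' x 2 (positions 0-1)
  Group 2: 'c' x 1 (positions 2-2)
  Group 3: 'a' x 2 (positions 3-4)
  Group 4: 'c' x 3 (positions 5-7)
  Group 5: 'b' x 2 (positions 8-9)
Total groups: 5

5


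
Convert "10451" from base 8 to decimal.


Input: "10451" in base 8
Positional expansion:
  Digit '1' (value 1) x 8^4 = 4096
  Digit '0' (value 0) x 8^3 = 0
  Digit '4' (value 4) x 8^2 = 256
  Digit '5' (value 5) x 8^1 = 40
  Digit '1' (value 1) x 8^0 = 1
Sum = 4393

4393


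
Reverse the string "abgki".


Input: abgki
Reading characters right to left:
  Position 4: 'i'
  Position 3: 'k'
  Position 2: 'g'
  Position 1: 'b'
  Position 0: 'a'
Reversed: ikgba

ikgba


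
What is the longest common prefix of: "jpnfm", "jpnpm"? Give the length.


Words: jpnfm, jpnpm
  Position 0: all 'j' => match
  Position 1: all 'p' => match
  Position 2: all 'n' => match
  Position 3: ('f', 'p') => mismatch, stop
LCP = "jpn" (length 3)

3


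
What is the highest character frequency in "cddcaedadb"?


Input: cddcaedadb
Character counts:
  'a': 2
  'b': 1
  'c': 2
  'd': 4
  'e': 1
Maximum frequency: 4

4


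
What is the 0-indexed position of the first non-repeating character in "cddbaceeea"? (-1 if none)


Input: cddbaceeea
Character frequencies:
  'a': 2
  'b': 1
  'c': 2
  'd': 2
  'e': 3
Scanning left to right for freq == 1:
  Position 0 ('c'): freq=2, skip
  Position 1 ('d'): freq=2, skip
  Position 2 ('d'): freq=2, skip
  Position 3 ('b'): unique! => answer = 3

3


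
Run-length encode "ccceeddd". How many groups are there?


Input: ccceeddd
Scanning for consecutive runs:
  Group 1: 'c' x 3 (positions 0-2)
  Group 2: 'e' x 2 (positions 3-4)
  Group 3: 'd' x 3 (positions 5-7)
Total groups: 3

3


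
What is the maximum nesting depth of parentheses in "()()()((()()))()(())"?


Input: "()()()((()()))()(())"
Tracking depth:
  Position 0 '(': depth becomes 1
  Position 1 ')': depth becomes 0
  Position 2 '(': depth becomes 1
  Position 3 ')': depth becomes 0
  Position 4 '(': depth becomes 1
  Position 5 ')': depth becomes 0
  Position 6 '(': depth becomes 1
  Position 7 '(': depth becomes 2
  Position 8 '(': depth becomes 3
  Position 9 ')': depth becomes 2
  Position 10 '(': depth becomes 3
  Position 11 ')': depth becomes 2
  Position 12 ')': depth becomes 1
  Position 13 ')': depth becomes 0
  Position 14 '(': depth becomes 1
  Position 15 ')': depth becomes 0
  Position 16 '(': depth becomes 1
  Position 17 '(': depth becomes 2
  Position 18 ')': depth becomes 1
  Position 19 ')': depth becomes 0
Maximum depth reached: 3

3


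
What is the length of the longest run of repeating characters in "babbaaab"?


Input: "babbaaab"
Scanning for longest run:
  Position 1 ('a'): new char, reset run to 1
  Position 2 ('b'): new char, reset run to 1
  Position 3 ('b'): continues run of 'b', length=2
  Position 4 ('a'): new char, reset run to 1
  Position 5 ('a'): continues run of 'a', length=2
  Position 6 ('a'): continues run of 'a', length=3
  Position 7 ('b'): new char, reset run to 1
Longest run: 'a' with length 3

3


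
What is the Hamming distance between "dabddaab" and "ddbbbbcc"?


Comparing "dabddaab" and "ddbbbbcc" position by position:
  Position 0: 'd' vs 'd' => same
  Position 1: 'a' vs 'd' => differ
  Position 2: 'b' vs 'b' => same
  Position 3: 'd' vs 'b' => differ
  Position 4: 'd' vs 'b' => differ
  Position 5: 'a' vs 'b' => differ
  Position 6: 'a' vs 'c' => differ
  Position 7: 'b' vs 'c' => differ
Total differences (Hamming distance): 6

6


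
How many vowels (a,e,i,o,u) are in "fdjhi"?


Input: fdjhi
Checking each character:
  'f' at position 0: consonant
  'd' at position 1: consonant
  'j' at position 2: consonant
  'h' at position 3: consonant
  'i' at position 4: vowel (running total: 1)
Total vowels: 1

1


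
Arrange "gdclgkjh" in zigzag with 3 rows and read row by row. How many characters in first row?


Zigzag "gdclgkjh" into 3 rows:
Placing characters:
  'g' => row 0
  'd' => row 1
  'c' => row 2
  'l' => row 1
  'g' => row 0
  'k' => row 1
  'j' => row 2
  'h' => row 1
Rows:
  Row 0: "gg"
  Row 1: "dlkh"
  Row 2: "cj"
First row length: 2

2


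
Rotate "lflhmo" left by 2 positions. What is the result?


Input: "lflhmo", rotate left by 2
First 2 characters: "lf"
Remaining characters: "lhmo"
Concatenate remaining + first: "lhmo" + "lf" = "lhmolf"

lhmolf


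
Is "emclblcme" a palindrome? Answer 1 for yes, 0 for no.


Input: emclblcme
Reversed: emclblcme
  Compare pos 0 ('e') with pos 8 ('e'): match
  Compare pos 1 ('m') with pos 7 ('m'): match
  Compare pos 2 ('c') with pos 6 ('c'): match
  Compare pos 3 ('l') with pos 5 ('l'): match
Result: palindrome

1


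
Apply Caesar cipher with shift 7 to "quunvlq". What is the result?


Caesar cipher: shift "quunvlq" by 7
  'q' (pos 16) + 7 = pos 23 = 'x'
  'u' (pos 20) + 7 = pos 1 = 'b'
  'u' (pos 20) + 7 = pos 1 = 'b'
  'n' (pos 13) + 7 = pos 20 = 'u'
  'v' (pos 21) + 7 = pos 2 = 'c'
  'l' (pos 11) + 7 = pos 18 = 's'
  'q' (pos 16) + 7 = pos 23 = 'x'
Result: xbbucsx

xbbucsx


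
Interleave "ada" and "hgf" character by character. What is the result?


Interleaving "ada" and "hgf":
  Position 0: 'a' from first, 'h' from second => "ah"
  Position 1: 'd' from first, 'g' from second => "dg"
  Position 2: 'a' from first, 'f' from second => "af"
Result: ahdgaf

ahdgaf


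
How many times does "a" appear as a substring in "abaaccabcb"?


Searching for "a" in "abaaccabcb"
Scanning each position:
  Position 0: "a" => MATCH
  Position 1: "b" => no
  Position 2: "a" => MATCH
  Position 3: "a" => MATCH
  Position 4: "c" => no
  Position 5: "c" => no
  Position 6: "a" => MATCH
  Position 7: "b" => no
  Position 8: "c" => no
  Position 9: "b" => no
Total occurrences: 4

4


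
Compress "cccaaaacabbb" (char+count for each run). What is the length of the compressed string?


Input: cccaaaacabbb
Runs:
  'c' x 3 => "c3"
  'a' x 4 => "a4"
  'c' x 1 => "c1"
  'a' x 1 => "a1"
  'b' x 3 => "b3"
Compressed: "c3a4c1a1b3"
Compressed length: 10

10


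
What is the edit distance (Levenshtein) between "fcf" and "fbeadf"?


Computing edit distance: "fcf" -> "fbeadf"
DP table:
           f    b    e    a    d    f
      0    1    2    3    4    5    6
  f   1    0    1    2    3    4    5
  c   2    1    1    2    3    4    5
  f   3    2    2    2    3    4    4
Edit distance = dp[3][6] = 4

4


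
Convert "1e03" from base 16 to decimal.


Input: "1e03" in base 16
Positional expansion:
  Digit '1' (value 1) x 16^3 = 4096
  Digit 'e' (value 14) x 16^2 = 3584
  Digit '0' (value 0) x 16^1 = 0
  Digit '3' (value 3) x 16^0 = 3
Sum = 7683

7683


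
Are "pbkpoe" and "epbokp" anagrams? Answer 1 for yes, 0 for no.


Strings: "pbkpoe", "epbokp"
Sorted first:  bekopp
Sorted second: bekopp
Sorted forms match => anagrams

1


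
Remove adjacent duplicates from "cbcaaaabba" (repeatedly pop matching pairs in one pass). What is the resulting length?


Input: cbcaaaabba
Stack-based adjacent duplicate removal:
  Read 'c': push. Stack: c
  Read 'b': push. Stack: cb
  Read 'c': push. Stack: cbc
  Read 'a': push. Stack: cbca
  Read 'a': matches stack top 'a' => pop. Stack: cbc
  Read 'a': push. Stack: cbca
  Read 'a': matches stack top 'a' => pop. Stack: cbc
  Read 'b': push. Stack: cbcb
  Read 'b': matches stack top 'b' => pop. Stack: cbc
  Read 'a': push. Stack: cbca
Final stack: "cbca" (length 4)

4


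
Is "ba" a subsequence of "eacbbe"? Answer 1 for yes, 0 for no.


Check if "ba" is a subsequence of "eacbbe"
Greedy scan:
  Position 0 ('e'): no match needed
  Position 1 ('a'): no match needed
  Position 2 ('c'): no match needed
  Position 3 ('b'): matches sub[0] = 'b'
  Position 4 ('b'): no match needed
  Position 5 ('e'): no match needed
Only matched 1/2 characters => not a subsequence

0


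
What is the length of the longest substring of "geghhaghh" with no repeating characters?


Input: "geghhaghh"
Sliding window (track last position of each char):
  Position 0 ('g'): window [0,0] length 1 -- new best
  Position 1 ('e'): window [0,1] length 2 -- new best
  Position 2 ('g'): repeat (last at 0), move window start to 1
  Position 2 ('g'): window [1,2] length 2
  Position 3 ('h'): window [1,3] length 3 -- new best
  Position 4 ('h'): repeat (last at 3), move window start to 4
  Position 4 ('h'): window [4,4] length 1
  Position 5 ('a'): window [4,5] length 2
  Position 6 ('g'): window [4,6] length 3
  Position 7 ('h'): repeat (last at 4), move window start to 5
  Position 7 ('h'): window [5,7] length 3
  Position 8 ('h'): repeat (last at 7), move window start to 8
  Position 8 ('h'): window [8,8] length 1
Longest substring with no repeats: "egh" with length 3

3


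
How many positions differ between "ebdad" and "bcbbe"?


Comparing "ebdad" and "bcbbe" position by position:
  Position 0: 'e' vs 'b' => DIFFER
  Position 1: 'b' vs 'c' => DIFFER
  Position 2: 'd' vs 'b' => DIFFER
  Position 3: 'a' vs 'b' => DIFFER
  Position 4: 'd' vs 'e' => DIFFER
Positions that differ: 5

5


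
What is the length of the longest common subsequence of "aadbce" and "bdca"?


LCS of "aadbce" and "bdca"
DP table:
           b    d    c    a
      0    0    0    0    0
  a   0    0    0    0    1
  a   0    0    0    0    1
  d   0    0    1    1    1
  b   0    1    1    1    1
  c   0    1    1    2    2
  e   0    1    1    2    2
LCS length = dp[6][4] = 2

2


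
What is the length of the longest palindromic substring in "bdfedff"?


Input: "bdfedff"
Checking substrings for palindromes:
  [5:7] "ff" (len 2) => palindrome
Longest palindromic substring: "ff" with length 2

2


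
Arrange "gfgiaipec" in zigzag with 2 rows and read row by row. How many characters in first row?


Zigzag "gfgiaipec" into 2 rows:
Placing characters:
  'g' => row 0
  'f' => row 1
  'g' => row 0
  'i' => row 1
  'a' => row 0
  'i' => row 1
  'p' => row 0
  'e' => row 1
  'c' => row 0
Rows:
  Row 0: "ggapc"
  Row 1: "fiie"
First row length: 5

5


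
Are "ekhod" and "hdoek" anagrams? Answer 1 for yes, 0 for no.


Strings: "ekhod", "hdoek"
Sorted first:  dehko
Sorted second: dehko
Sorted forms match => anagrams

1


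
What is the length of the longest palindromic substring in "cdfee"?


Input: "cdfee"
Checking substrings for palindromes:
  [3:5] "ee" (len 2) => palindrome
Longest palindromic substring: "ee" with length 2

2


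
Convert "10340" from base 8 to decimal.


Input: "10340" in base 8
Positional expansion:
  Digit '1' (value 1) x 8^4 = 4096
  Digit '0' (value 0) x 8^3 = 0
  Digit '3' (value 3) x 8^2 = 192
  Digit '4' (value 4) x 8^1 = 32
  Digit '0' (value 0) x 8^0 = 0
Sum = 4320

4320


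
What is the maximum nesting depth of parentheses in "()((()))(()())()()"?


Input: "()((()))(()())()()"
Tracking depth:
  Position 0 '(': depth becomes 1
  Position 1 ')': depth becomes 0
  Position 2 '(': depth becomes 1
  Position 3 '(': depth becomes 2
  Position 4 '(': depth becomes 3
  Position 5 ')': depth becomes 2
  Position 6 ')': depth becomes 1
  Position 7 ')': depth becomes 0
  Position 8 '(': depth becomes 1
  Position 9 '(': depth becomes 2
  Position 10 ')': depth becomes 1
  Position 11 '(': depth becomes 2
  Position 12 ')': depth becomes 1
  Position 13 ')': depth becomes 0
  Position 14 '(': depth becomes 1
  Position 15 ')': depth becomes 0
  Position 16 '(': depth becomes 1
  Position 17 ')': depth becomes 0
Maximum depth reached: 3

3


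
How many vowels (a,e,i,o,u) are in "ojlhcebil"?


Input: ojlhcebil
Checking each character:
  'o' at position 0: vowel (running total: 1)
  'j' at position 1: consonant
  'l' at position 2: consonant
  'h' at position 3: consonant
  'c' at position 4: consonant
  'e' at position 5: vowel (running total: 2)
  'b' at position 6: consonant
  'i' at position 7: vowel (running total: 3)
  'l' at position 8: consonant
Total vowels: 3

3


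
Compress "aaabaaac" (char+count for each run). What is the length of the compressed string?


Input: aaabaaac
Runs:
  'a' x 3 => "a3"
  'b' x 1 => "b1"
  'a' x 3 => "a3"
  'c' x 1 => "c1"
Compressed: "a3b1a3c1"
Compressed length: 8

8


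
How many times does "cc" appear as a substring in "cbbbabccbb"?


Searching for "cc" in "cbbbabccbb"
Scanning each position:
  Position 0: "cb" => no
  Position 1: "bb" => no
  Position 2: "bb" => no
  Position 3: "ba" => no
  Position 4: "ab" => no
  Position 5: "bc" => no
  Position 6: "cc" => MATCH
  Position 7: "cb" => no
  Position 8: "bb" => no
Total occurrences: 1

1


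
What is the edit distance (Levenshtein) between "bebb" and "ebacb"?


Computing edit distance: "bebb" -> "ebacb"
DP table:
           e    b    a    c    b
      0    1    2    3    4    5
  b   1    1    1    2    3    4
  e   2    1    2    2    3    4
  b   3    2    1    2    3    3
  b   4    3    2    2    3    3
Edit distance = dp[4][5] = 3

3


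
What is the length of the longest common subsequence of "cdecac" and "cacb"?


LCS of "cdecac" and "cacb"
DP table:
           c    a    c    b
      0    0    0    0    0
  c   0    1    1    1    1
  d   0    1    1    1    1
  e   0    1    1    1    1
  c   0    1    1    2    2
  a   0    1    2    2    2
  c   0    1    2    3    3
LCS length = dp[6][4] = 3

3


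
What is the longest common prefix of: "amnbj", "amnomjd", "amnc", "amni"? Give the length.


Words: amnbj, amnomjd, amnc, amni
  Position 0: all 'a' => match
  Position 1: all 'm' => match
  Position 2: all 'n' => match
  Position 3: ('b', 'o', 'c', 'i') => mismatch, stop
LCP = "amn" (length 3)

3


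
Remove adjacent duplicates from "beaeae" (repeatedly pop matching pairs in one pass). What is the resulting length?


Input: beaeae
Stack-based adjacent duplicate removal:
  Read 'b': push. Stack: b
  Read 'e': push. Stack: be
  Read 'a': push. Stack: bea
  Read 'e': push. Stack: beae
  Read 'a': push. Stack: beaea
  Read 'e': push. Stack: beaeae
Final stack: "beaeae" (length 6)

6


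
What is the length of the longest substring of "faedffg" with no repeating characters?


Input: "faedffg"
Sliding window (track last position of each char):
  Position 0 ('f'): window [0,0] length 1 -- new best
  Position 1 ('a'): window [0,1] length 2 -- new best
  Position 2 ('e'): window [0,2] length 3 -- new best
  Position 3 ('d'): window [0,3] length 4 -- new best
  Position 4 ('f'): repeat (last at 0), move window start to 1
  Position 4 ('f'): window [1,4] length 4
  Position 5 ('f'): repeat (last at 4), move window start to 5
  Position 5 ('f'): window [5,5] length 1
  Position 6 ('g'): window [5,6] length 2
Longest substring with no repeats: "faed" with length 4

4


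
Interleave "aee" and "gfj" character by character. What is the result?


Interleaving "aee" and "gfj":
  Position 0: 'a' from first, 'g' from second => "ag"
  Position 1: 'e' from first, 'f' from second => "ef"
  Position 2: 'e' from first, 'j' from second => "ej"
Result: agefej

agefej


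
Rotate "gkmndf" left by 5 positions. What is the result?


Input: "gkmndf", rotate left by 5
First 5 characters: "gkmnd"
Remaining characters: "f"
Concatenate remaining + first: "f" + "gkmnd" = "fgkmnd"

fgkmnd


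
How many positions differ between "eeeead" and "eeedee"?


Comparing "eeeead" and "eeedee" position by position:
  Position 0: 'e' vs 'e' => same
  Position 1: 'e' vs 'e' => same
  Position 2: 'e' vs 'e' => same
  Position 3: 'e' vs 'd' => DIFFER
  Position 4: 'a' vs 'e' => DIFFER
  Position 5: 'd' vs 'e' => DIFFER
Positions that differ: 3

3


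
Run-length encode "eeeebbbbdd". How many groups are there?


Input: eeeebbbbdd
Scanning for consecutive runs:
  Group 1: 'e' x 4 (positions 0-3)
  Group 2: 'b' x 4 (positions 4-7)
  Group 3: 'd' x 2 (positions 8-9)
Total groups: 3

3


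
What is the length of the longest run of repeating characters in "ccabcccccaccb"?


Input: "ccabcccccaccb"
Scanning for longest run:
  Position 1 ('c'): continues run of 'c', length=2
  Position 2 ('a'): new char, reset run to 1
  Position 3 ('b'): new char, reset run to 1
  Position 4 ('c'): new char, reset run to 1
  Position 5 ('c'): continues run of 'c', length=2
  Position 6 ('c'): continues run of 'c', length=3
  Position 7 ('c'): continues run of 'c', length=4
  Position 8 ('c'): continues run of 'c', length=5
  Position 9 ('a'): new char, reset run to 1
  Position 10 ('c'): new char, reset run to 1
  Position 11 ('c'): continues run of 'c', length=2
  Position 12 ('b'): new char, reset run to 1
Longest run: 'c' with length 5

5


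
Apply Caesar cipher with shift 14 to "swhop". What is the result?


Caesar cipher: shift "swhop" by 14
  's' (pos 18) + 14 = pos 6 = 'g'
  'w' (pos 22) + 14 = pos 10 = 'k'
  'h' (pos 7) + 14 = pos 21 = 'v'
  'o' (pos 14) + 14 = pos 2 = 'c'
  'p' (pos 15) + 14 = pos 3 = 'd'
Result: gkvcd

gkvcd


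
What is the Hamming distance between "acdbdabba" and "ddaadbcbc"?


Comparing "acdbdabba" and "ddaadbcbc" position by position:
  Position 0: 'a' vs 'd' => differ
  Position 1: 'c' vs 'd' => differ
  Position 2: 'd' vs 'a' => differ
  Position 3: 'b' vs 'a' => differ
  Position 4: 'd' vs 'd' => same
  Position 5: 'a' vs 'b' => differ
  Position 6: 'b' vs 'c' => differ
  Position 7: 'b' vs 'b' => same
  Position 8: 'a' vs 'c' => differ
Total differences (Hamming distance): 7

7


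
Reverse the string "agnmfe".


Input: agnmfe
Reading characters right to left:
  Position 5: 'e'
  Position 4: 'f'
  Position 3: 'm'
  Position 2: 'n'
  Position 1: 'g'
  Position 0: 'a'
Reversed: efmnga

efmnga


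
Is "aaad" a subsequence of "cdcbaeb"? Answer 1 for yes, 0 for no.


Check if "aaad" is a subsequence of "cdcbaeb"
Greedy scan:
  Position 0 ('c'): no match needed
  Position 1 ('d'): no match needed
  Position 2 ('c'): no match needed
  Position 3 ('b'): no match needed
  Position 4 ('a'): matches sub[0] = 'a'
  Position 5 ('e'): no match needed
  Position 6 ('b'): no match needed
Only matched 1/4 characters => not a subsequence

0


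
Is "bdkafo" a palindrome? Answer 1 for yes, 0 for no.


Input: bdkafo
Reversed: ofakdb
  Compare pos 0 ('b') with pos 5 ('o'): MISMATCH
  Compare pos 1 ('d') with pos 4 ('f'): MISMATCH
  Compare pos 2 ('k') with pos 3 ('a'): MISMATCH
Result: not a palindrome

0


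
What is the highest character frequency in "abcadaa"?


Input: abcadaa
Character counts:
  'a': 4
  'b': 1
  'c': 1
  'd': 1
Maximum frequency: 4

4


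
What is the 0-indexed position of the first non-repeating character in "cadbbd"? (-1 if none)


Input: cadbbd
Character frequencies:
  'a': 1
  'b': 2
  'c': 1
  'd': 2
Scanning left to right for freq == 1:
  Position 0 ('c'): unique! => answer = 0

0


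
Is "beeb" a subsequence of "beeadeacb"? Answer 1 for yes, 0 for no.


Check if "beeb" is a subsequence of "beeadeacb"
Greedy scan:
  Position 0 ('b'): matches sub[0] = 'b'
  Position 1 ('e'): matches sub[1] = 'e'
  Position 2 ('e'): matches sub[2] = 'e'
  Position 3 ('a'): no match needed
  Position 4 ('d'): no match needed
  Position 5 ('e'): no match needed
  Position 6 ('a'): no match needed
  Position 7 ('c'): no match needed
  Position 8 ('b'): matches sub[3] = 'b'
All 4 characters matched => is a subsequence

1


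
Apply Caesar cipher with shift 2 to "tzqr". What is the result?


Caesar cipher: shift "tzqr" by 2
  't' (pos 19) + 2 = pos 21 = 'v'
  'z' (pos 25) + 2 = pos 1 = 'b'
  'q' (pos 16) + 2 = pos 18 = 's'
  'r' (pos 17) + 2 = pos 19 = 't'
Result: vbst

vbst


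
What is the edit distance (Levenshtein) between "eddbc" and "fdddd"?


Computing edit distance: "eddbc" -> "fdddd"
DP table:
           f    d    d    d    d
      0    1    2    3    4    5
  e   1    1    2    3    4    5
  d   2    2    1    2    3    4
  d   3    3    2    1    2    3
  b   4    4    3    2    2    3
  c   5    5    4    3    3    3
Edit distance = dp[5][5] = 3

3


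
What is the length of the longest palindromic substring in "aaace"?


Input: "aaace"
Checking substrings for palindromes:
  [0:3] "aaa" (len 3) => palindrome
  [0:2] "aa" (len 2) => palindrome
  [1:3] "aa" (len 2) => palindrome
Longest palindromic substring: "aaa" with length 3

3


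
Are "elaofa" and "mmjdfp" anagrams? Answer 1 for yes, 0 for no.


Strings: "elaofa", "mmjdfp"
Sorted first:  aaeflo
Sorted second: dfjmmp
Differ at position 0: 'a' vs 'd' => not anagrams

0


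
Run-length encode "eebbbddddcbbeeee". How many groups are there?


Input: eebbbddddcbbeeee
Scanning for consecutive runs:
  Group 1: 'e' x 2 (positions 0-1)
  Group 2: 'b' x 3 (positions 2-4)
  Group 3: 'd' x 4 (positions 5-8)
  Group 4: 'c' x 1 (positions 9-9)
  Group 5: 'b' x 2 (positions 10-11)
  Group 6: 'e' x 4 (positions 12-15)
Total groups: 6

6


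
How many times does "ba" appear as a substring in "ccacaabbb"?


Searching for "ba" in "ccacaabbb"
Scanning each position:
  Position 0: "cc" => no
  Position 1: "ca" => no
  Position 2: "ac" => no
  Position 3: "ca" => no
  Position 4: "aa" => no
  Position 5: "ab" => no
  Position 6: "bb" => no
  Position 7: "bb" => no
Total occurrences: 0

0


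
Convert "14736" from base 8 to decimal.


Input: "14736" in base 8
Positional expansion:
  Digit '1' (value 1) x 8^4 = 4096
  Digit '4' (value 4) x 8^3 = 2048
  Digit '7' (value 7) x 8^2 = 448
  Digit '3' (value 3) x 8^1 = 24
  Digit '6' (value 6) x 8^0 = 6
Sum = 6622

6622


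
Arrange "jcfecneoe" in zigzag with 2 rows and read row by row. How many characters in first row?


Zigzag "jcfecneoe" into 2 rows:
Placing characters:
  'j' => row 0
  'c' => row 1
  'f' => row 0
  'e' => row 1
  'c' => row 0
  'n' => row 1
  'e' => row 0
  'o' => row 1
  'e' => row 0
Rows:
  Row 0: "jfcee"
  Row 1: "ceno"
First row length: 5

5


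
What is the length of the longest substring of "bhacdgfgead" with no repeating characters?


Input: "bhacdgfgead"
Sliding window (track last position of each char):
  Position 0 ('b'): window [0,0] length 1 -- new best
  Position 1 ('h'): window [0,1] length 2 -- new best
  Position 2 ('a'): window [0,2] length 3 -- new best
  Position 3 ('c'): window [0,3] length 4 -- new best
  Position 4 ('d'): window [0,4] length 5 -- new best
  Position 5 ('g'): window [0,5] length 6 -- new best
  Position 6 ('f'): window [0,6] length 7 -- new best
  Position 7 ('g'): repeat (last at 5), move window start to 6
  Position 7 ('g'): window [6,7] length 2
  Position 8 ('e'): window [6,8] length 3
  Position 9 ('a'): window [6,9] length 4
  Position 10 ('d'): window [6,10] length 5
Longest substring with no repeats: "bhacdgf" with length 7

7


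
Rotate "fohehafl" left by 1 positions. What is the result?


Input: "fohehafl", rotate left by 1
First 1 characters: "f"
Remaining characters: "ohehafl"
Concatenate remaining + first: "ohehafl" + "f" = "ohehaflf"

ohehaflf
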